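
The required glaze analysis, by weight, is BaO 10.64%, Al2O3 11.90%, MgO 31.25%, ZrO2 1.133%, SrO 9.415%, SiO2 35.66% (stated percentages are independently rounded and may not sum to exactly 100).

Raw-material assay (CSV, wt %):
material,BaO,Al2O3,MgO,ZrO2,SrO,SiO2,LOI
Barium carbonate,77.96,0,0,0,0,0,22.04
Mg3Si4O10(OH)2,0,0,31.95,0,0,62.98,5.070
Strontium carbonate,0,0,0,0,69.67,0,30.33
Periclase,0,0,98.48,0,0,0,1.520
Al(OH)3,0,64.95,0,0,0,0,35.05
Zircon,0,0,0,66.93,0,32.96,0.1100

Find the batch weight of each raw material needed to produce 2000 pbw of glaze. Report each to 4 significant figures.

Batch per 2000 pbw glaze:
  Barium carbonate: 273.0 pbw
  Mg3Si4O10(OH)2: 1115 pbw
  Strontium carbonate: 270.3 pbw
  Periclase: 273.0 pbw
  Al(OH)3: 366.4 pbw
  Zircon: 33.86 pbw
Total batch = 2332 pbw; LOI loss = 331.3 pbw; yield = 85.79%

In-progress results are displayed rounded to four significant digits in the working — all arithmetic maintains exact precision all the way through; a single rounding yields every reported figure. All derived quantities are recomputed using the weight values on 2000 pbw of glass in full float precision (yield, the totals, six oxide percentages, glass mass, ignition loss), as they appear in question or answer.
Per-oxide target masses for 2000 pbw glaze:
  BaO: 10.64% × 2000 = 212.8 pbw
  Al2O3: 11.90% × 2000 = 238.0 pbw
  MgO: 31.25% × 2000 = 625.0 pbw
  ZrO2: 1.133% × 2000 = 22.66 pbw
  SrO: 9.415% × 2000 = 188.3 pbw
  SiO2: 35.66% × 2000 = 713.2 pbw
Per-oxide balance check working from each reported weight, on the stated basis (sum by sum, the targets are met once rounding is allowed for):
  BaO: 273.0·0.7796 = 212.8 pbw (target 212.8 pbw)
  Al2O3: 366.4·0.6495 = 238.0 pbw (target 238.0 pbw)
  MgO: 1115·0.3195 + 273.0·0.9848 = 625.1 pbw (target 625.0 pbw)
  ZrO2: 33.86·0.6693 = 22.66 pbw (target 22.66 pbw)
  SrO: 270.3·0.6967 = 188.3 pbw (target 188.3 pbw)
  SiO2: 1115·0.6298 + 33.86·0.3296 = 713.4 pbw (target 713.2 pbw)
Auditing the glass mass value: total batch − LOI = 2000 pbw (per-oxide target masses sum to 2000 pbw; against the stated basis, 2000 pbw — any gap is answer rounding).
Batch total: Σ batch = 2332 pbw; the LOI term Σ batch·LOI equals 331.3 pbw; yield = glass ÷ total batch = 85.79%.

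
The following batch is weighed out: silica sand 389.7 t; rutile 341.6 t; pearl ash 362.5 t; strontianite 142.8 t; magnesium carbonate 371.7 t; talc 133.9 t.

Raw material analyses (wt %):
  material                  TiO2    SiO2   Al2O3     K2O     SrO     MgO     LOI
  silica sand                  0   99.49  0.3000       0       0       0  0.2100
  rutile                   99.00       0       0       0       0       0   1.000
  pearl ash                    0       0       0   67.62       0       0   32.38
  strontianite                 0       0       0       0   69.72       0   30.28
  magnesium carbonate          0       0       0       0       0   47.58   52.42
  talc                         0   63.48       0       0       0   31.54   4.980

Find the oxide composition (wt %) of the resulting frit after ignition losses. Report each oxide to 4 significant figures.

Glass mass = 1376 t (batch 1742 − LOI 366.4).
Composition: TiO2 24.58%, SiO2 34.36%, Al2O3 0.08497%, K2O 17.82%, SrO 7.236%, MgO 15.92%

The working math runs at full float precision all the way through. Values along the way are shown rounded to 4 significant digits as written. Every reported number carries a single rounding; all derived quantities are computed at full float precision (ignition loss, net glass mass, the six compositions, totals, yield) starting from the weights at 1376 t of glass as set out in the problem or answer text.
What the batch supplies per oxide:
  TiO2: 341.6·0.9900 = 338.2 t
  SiO2: 389.7·0.9949 + 133.9·0.6348 = 472.7 t
  Al2O3: 389.7·0.003000 = 1.169 t
  K2O: 362.5·0.6762 = 245.1 t
  SrO: 142.8·0.6972 = 99.56 t
  MgO: 371.7·0.4758 + 133.9·0.3154 = 219.1 t
LOI: 389.7·0.002100 + 341.6·0.01000 + 362.5·0.3238 + 142.8·0.3028 + 371.7·0.5242 + 133.9·0.04980 = 366.4 t
batch − LOI leaves glass = 1742 − 366.4 = 1376 t (= the summed oxide contributions)
wt % = oxide mass / glass mass × 100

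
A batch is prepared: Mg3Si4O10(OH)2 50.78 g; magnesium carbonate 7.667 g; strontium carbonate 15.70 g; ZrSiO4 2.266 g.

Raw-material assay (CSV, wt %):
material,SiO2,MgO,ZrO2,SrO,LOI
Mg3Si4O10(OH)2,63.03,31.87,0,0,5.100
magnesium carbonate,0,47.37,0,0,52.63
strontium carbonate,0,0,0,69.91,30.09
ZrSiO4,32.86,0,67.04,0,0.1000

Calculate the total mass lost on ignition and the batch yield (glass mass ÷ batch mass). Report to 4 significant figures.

LOI loss = 11.35 g; glass = 65.06 g; yield = 85.14%

All arithmetic keeps exact precision throughout. In-progress results are printed, rounded to 4 significant digits, at each printed step; each reported figure carries a single rounding; the derived quantities are rebuilt from the weighed amounts on 65.06 g of glass in exact precision (the four compositions, net glass mass, ignition loss, yield, the totals), exactly as printed in either problem or answer.
Per-material ignition loss:
  Mg3Si4O10(OH)2: 50.78 × 0.05100 = 2.590 g
  magnesium carbonate: 7.667 × 0.5263 = 4.035 g
  strontium carbonate: 15.70 × 0.3009 = 4.724 g
  ZrSiO4: 2.266 × 0.001000 = 0.002266 g
Total LOI = 11.35 g
Glass = batch − LOI = 76.41 − 11.35 = 65.06 g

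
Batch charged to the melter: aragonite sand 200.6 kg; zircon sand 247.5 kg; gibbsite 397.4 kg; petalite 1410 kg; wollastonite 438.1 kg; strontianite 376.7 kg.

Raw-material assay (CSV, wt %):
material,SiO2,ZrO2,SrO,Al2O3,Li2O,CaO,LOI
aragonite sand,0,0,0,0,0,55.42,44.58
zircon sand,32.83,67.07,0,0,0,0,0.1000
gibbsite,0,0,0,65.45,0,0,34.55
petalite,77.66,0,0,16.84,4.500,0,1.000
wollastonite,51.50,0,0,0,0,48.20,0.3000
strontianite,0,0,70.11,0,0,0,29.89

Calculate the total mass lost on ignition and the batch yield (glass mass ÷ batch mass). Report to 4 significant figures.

LOI loss = 355.0 kg; glass = 2715 kg; yield = 88.44%

The whole derivation keeps exact precision end to end. In-progress results are displayed, rounded to four significant digits, in the working — exactly one rounding goes into each reported number. Derived quantities (the yield, ignition loss, glass mass, six oxide percentages, the totals) are carried from the weighed amounts at 2715 kg of glass in full float precision, as they appear in either problem or answer.
Each material's LOI contribution:
  aragonite sand: 200.6 × 0.4458 = 89.43 kg
  zircon sand: 247.5 × 0.001000 = 0.2475 kg
  gibbsite: 397.4 × 0.3455 = 137.3 kg
  petalite: 1410 × 0.01000 = 14.10 kg
  wollastonite: 438.1 × 0.003000 = 1.314 kg
  strontianite: 376.7 × 0.2989 = 112.6 kg
Total LOI = 355.0 kg
Glass = batch − LOI = 3070 − 355.0 = 2715 kg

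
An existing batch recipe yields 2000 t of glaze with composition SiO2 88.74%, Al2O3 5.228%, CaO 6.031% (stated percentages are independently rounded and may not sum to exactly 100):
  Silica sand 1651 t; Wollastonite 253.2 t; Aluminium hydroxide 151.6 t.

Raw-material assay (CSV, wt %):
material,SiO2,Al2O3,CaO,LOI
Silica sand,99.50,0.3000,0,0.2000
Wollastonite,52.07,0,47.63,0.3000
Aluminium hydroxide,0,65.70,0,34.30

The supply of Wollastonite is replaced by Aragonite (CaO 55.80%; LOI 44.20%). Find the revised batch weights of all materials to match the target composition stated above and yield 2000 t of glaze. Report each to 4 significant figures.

The working math carries full precision at all times — working values appear rounded to 4 significant digits — exactly one rounding is applied to each reported result; the derived quantities (the totals, ignition loss, net glass mass, the yield, three oxide percentages) are re-derived at full precision from the batch weights at 2000 t of glass, exactly as printed in problem or answer.
The oxide mass targets at 2000 t glaze:
  SiO2: 88.74% × 2000 = 1775 t
  Al2O3: 5.228% × 2000 = 104.6 t
  CaO: 6.031% × 2000 = 120.6 t
Oxide-by-oxide audit applying the batch weights above, per the basis as stated (oxide sums agree with the targets within answer rounding):
  SiO2: 1784·0.9950 = 1775 t (target 1775 t)
  Al2O3: 1784·0.003000 + 151.0·0.6570 = 104.6 t (target 104.6 t)
  CaO: 216.2·0.5580 = 120.6 t (target 120.6 t)
Glass-mass closure: net batch after ignition = 2000 t (summing oxide targets gives 2000 t; versus the stated basis of 2000 t — rounding explains the deltas).
Whole-batch sum: Σ batch = 2151 t; ignition loss, Σ(batch × LOI) = 150.9 t; yield = glass ÷ total batch = 92.98%.

Revised batch per 2000 t glaze:
  Silica sand: 1784 t
  Aragonite: 216.2 t
  Aluminium hydroxide: 151.0 t
Total batch = 2151 t; LOI loss = 150.9 t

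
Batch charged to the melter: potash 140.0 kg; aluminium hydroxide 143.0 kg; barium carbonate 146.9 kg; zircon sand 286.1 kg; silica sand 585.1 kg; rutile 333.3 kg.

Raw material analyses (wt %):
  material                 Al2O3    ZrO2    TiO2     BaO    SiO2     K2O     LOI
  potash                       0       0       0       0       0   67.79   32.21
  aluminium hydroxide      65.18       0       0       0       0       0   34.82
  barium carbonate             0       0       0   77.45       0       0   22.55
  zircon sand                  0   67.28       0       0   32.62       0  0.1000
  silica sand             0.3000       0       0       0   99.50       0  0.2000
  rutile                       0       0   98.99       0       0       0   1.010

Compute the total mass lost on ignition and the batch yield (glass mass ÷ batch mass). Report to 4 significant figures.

LOI loss = 132.8 kg; glass = 1502 kg; yield = 91.87%

All arithmetic keeps full precision from first step to last. The intermediate values are printed, with 4-significant-digit rounding, between the steps — exactly one rounding lands on every reported value; the derived quantities, which include the six compositions, the yield, totals, glass mass, ignition loss, are rebuilt at full float precision, as given in either problem or answer, from the weighed amounts at 1502 kg of glass.
Per-material ignition loss:
  potash: 140.0 × 0.3221 = 45.09 kg
  aluminium hydroxide: 143.0 × 0.3482 = 49.79 kg
  barium carbonate: 146.9 × 0.2255 = 33.13 kg
  zircon sand: 286.1 × 0.001000 = 0.2861 kg
  silica sand: 585.1 × 0.002000 = 1.170 kg
  rutile: 333.3 × 0.01010 = 3.366 kg
Total LOI = 132.8 kg
Glass = batch − LOI = 1634 − 132.8 = 1502 kg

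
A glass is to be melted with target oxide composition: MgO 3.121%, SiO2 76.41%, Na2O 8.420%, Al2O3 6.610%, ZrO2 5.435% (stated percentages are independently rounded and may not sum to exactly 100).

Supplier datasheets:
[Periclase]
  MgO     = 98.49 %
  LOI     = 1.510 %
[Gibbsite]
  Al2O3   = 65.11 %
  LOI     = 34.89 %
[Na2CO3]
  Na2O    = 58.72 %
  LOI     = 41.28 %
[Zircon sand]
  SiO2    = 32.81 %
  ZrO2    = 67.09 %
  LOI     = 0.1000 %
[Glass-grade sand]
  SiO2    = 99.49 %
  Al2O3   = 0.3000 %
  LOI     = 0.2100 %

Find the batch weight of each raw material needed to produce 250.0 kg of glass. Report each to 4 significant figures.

Batch per 250.0 kg glass:
  Periclase: 7.922 kg
  Gibbsite: 24.53 kg
  Na2CO3: 35.85 kg
  Zircon sand: 20.25 kg
  Glass-grade sand: 185.3 kg
Total batch = 273.9 kg; LOI loss = 23.89 kg; yield = 91.28%

All arithmetic carries full float precision from start to finish. In-progress results appear (rounded to 4 significant figures) when written out. Exactly one rounding is applied to every reported number. Derived quantities, which include LOI, the yield, the totals, net glass mass, five oxide percentages, are carried in exact precision, precisely as stated by problem or answer, from the weighed amounts per 250.0 kg of glass.
Target oxide masses per 250.0 kg glass:
  MgO: 3.121% × 250.0 = 7.802 kg
  SiO2: 76.41% × 250.0 = 191.0 kg
  Na2O: 8.420% × 250.0 = 21.05 kg
  Al2O3: 6.610% × 250.0 = 16.52 kg
  ZrO2: 5.435% × 250.0 = 13.59 kg
Sums-versus-targets review per the reported batch figures, relative to the basis at hand (sums match the target masses net of answer rounding effects):
  MgO: 7.922·0.9849 = 7.802 kg (target 7.802 kg)
  SiO2: 20.25·0.3281 + 185.3·0.9949 = 191.0 kg (target 191.0 kg)
  Na2O: 35.85·0.5872 = 21.05 kg (target 21.05 kg)
  Al2O3: 24.53·0.6511 + 185.3·0.003000 = 16.53 kg (target 16.52 kg)
  ZrO2: 20.25·0.6709 = 13.59 kg (target 13.59 kg)
Auditing the glass mass value: batch Σ − ignition loss = 250.0 kg (oxide target masses add up to 250.0 kg; the stated basis being 250.0 kg — rounding explains the deltas).
Adding the batch up: Σ batch = 273.9 kg; LOI removed, Σ of batch·LOI: 23.89 kg; glass ÷ batch gives a yield of 91.28%.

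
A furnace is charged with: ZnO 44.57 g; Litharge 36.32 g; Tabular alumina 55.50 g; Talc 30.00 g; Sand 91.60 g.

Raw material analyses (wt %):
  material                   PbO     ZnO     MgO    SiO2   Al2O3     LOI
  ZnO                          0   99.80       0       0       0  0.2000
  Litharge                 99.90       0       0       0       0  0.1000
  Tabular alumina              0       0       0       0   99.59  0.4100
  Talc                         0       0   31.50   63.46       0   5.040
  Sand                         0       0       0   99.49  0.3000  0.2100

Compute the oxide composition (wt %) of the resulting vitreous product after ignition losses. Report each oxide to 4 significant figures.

Glass mass = 255.9 g (batch 258.0 − LOI 2.057).
Composition: PbO 14.18%, ZnO 17.38%, MgO 3.692%, SiO2 43.05%, Al2O3 21.70%

Each numeric step keeps exact precision in every operation — intermediates are displayed rounded to 4 significant figures between the steps. Every reported value receives exactly one rounding — all derived quantities, including totals, yield, five oxide percentages, LOI, glass mass, are computed starting from the weights at 255.9 g of glass at exact precision as quoted within the problem or the answer.
Per-oxide mass from batch:
  PbO: 36.32·0.9990 = 36.28 g
  ZnO: 44.57·0.9980 = 44.48 g
  MgO: 30.00·0.3150 = 9.450 g
  SiO2: 30.00·0.6346 + 91.60·0.9949 = 110.2 g
  Al2O3: 55.50·0.9959 + 91.60·0.003000 = 55.55 g
LOI: 44.57·0.002000 + 36.32·0.001000 + 55.50·0.004100 + 30.00·0.05040 + 91.60·0.002100 = 2.057 g
The glass mass, total less LOI, = 258.0 − 2.057 = 255.9 g (consistent with Σ oxide mass)
oxide / glass × 100 gives the wt %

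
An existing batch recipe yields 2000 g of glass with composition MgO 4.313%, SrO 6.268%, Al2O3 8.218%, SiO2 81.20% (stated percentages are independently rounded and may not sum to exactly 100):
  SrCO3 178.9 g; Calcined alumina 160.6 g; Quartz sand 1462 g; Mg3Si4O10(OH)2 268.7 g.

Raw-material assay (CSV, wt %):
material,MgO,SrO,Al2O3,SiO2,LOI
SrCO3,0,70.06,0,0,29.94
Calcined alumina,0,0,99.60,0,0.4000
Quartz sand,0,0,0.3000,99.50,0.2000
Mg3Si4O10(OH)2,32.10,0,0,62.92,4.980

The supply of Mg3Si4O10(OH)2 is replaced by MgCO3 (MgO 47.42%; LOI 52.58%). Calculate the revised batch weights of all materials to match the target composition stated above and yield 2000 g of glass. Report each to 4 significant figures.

The working math carries full float precision in every operation — intermediates are displayed (rounded to four significant figures) within the worked lines — every reported number takes a single rounding. Derived quantities (the totals, net glass mass, yield, four oxide percentages, LOI) are carried at full float precision starting from the weights per 2000 g of glass, precisely as stated by question or answer.
Per-oxide target masses for 2000 g glass:
  MgO: 4.313% × 2000 = 86.26 g
  SrO: 6.268% × 2000 = 125.4 g
  Al2O3: 8.218% × 2000 = 164.4 g
  SiO2: 81.20% × 2000 = 1624 g
Checking each oxide sum given the weights on record, relative to the basis at hand (sums match the target masses given rounding of the digits):
  MgO: 181.9·0.4742 = 86.26 g (target 86.26 g)
  SrO: 178.9·0.7006 = 125.3 g (target 125.4 g)
  Al2O3: 160.1·0.9960 + 1632·0.003000 = 164.4 g (target 164.4 g)
  SiO2: 1632·0.9950 = 1624 g (target 1624 g)
Glass-mass closure: total batch − LOI = 2000 g (summing oxide targets gives 2000 g; stated basis 2000 g — any gap is answer rounding).
Batch grand total — Σ batch = 2153 g; Σ batch·LOI gives LOI loss = 153.1 g; as yield: glass ÷ batch → 92.89%.

Revised batch per 2000 g glass:
  SrCO3: 178.9 g
  Calcined alumina: 160.1 g
  Quartz sand: 1632 g
  MgCO3: 181.9 g
Total batch = 2153 g; LOI loss = 153.1 g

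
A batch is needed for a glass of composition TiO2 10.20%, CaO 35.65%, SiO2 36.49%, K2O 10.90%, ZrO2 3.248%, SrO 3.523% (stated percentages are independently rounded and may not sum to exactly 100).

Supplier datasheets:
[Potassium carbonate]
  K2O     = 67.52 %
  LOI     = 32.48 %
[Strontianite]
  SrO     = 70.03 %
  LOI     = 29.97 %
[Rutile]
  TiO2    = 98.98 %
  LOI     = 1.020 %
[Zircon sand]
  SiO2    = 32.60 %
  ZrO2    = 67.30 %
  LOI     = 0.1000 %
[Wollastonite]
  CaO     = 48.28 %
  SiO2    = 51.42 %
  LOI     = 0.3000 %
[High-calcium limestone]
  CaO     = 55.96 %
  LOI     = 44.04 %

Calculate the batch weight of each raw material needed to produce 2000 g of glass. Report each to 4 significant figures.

Each numeric step runs at full precision throughout; in-progress results are printed (rounded to 4 significant digits) at each printed step. Exactly one rounding is applied to every reported value; all derived quantities, which include ignition loss, the totals, the six compositions, the yield, net glass mass, are re-derived in full precision, exactly as printed in question or answer, from the weighed amounts for 2000 g of glass.
Oxide mass targets, per 2000 g glass:
  TiO2: 10.20% × 2000 = 204.0 g
  CaO: 35.65% × 2000 = 713.0 g
  SiO2: 36.49% × 2000 = 729.8 g
  K2O: 10.90% × 2000 = 218.0 g
  ZrO2: 3.248% × 2000 = 64.96 g
  SrO: 3.523% × 2000 = 70.46 g
Balance tally, oxide-wise, on the weights just shown, against the basis in use (sums match the target masses inside rounding margins):
  TiO2: 206.1·0.9898 = 204.0 g (target 204.0 g)
  CaO: 1358·0.4828 + 102.4·0.5596 = 712.9 g (target 713.0 g)
  SiO2: 96.52·0.3260 + 1358·0.5142 = 729.7 g (target 729.8 g)
  K2O: 322.9·0.6752 = 218.0 g (target 218.0 g)
  ZrO2: 96.52·0.6730 = 64.96 g (target 64.96 g)
  SrO: 100.6·0.7003 = 70.45 g (target 70.46 g)
Glass mass check: total charge less LOI = 2000 g (targets for the oxides total 2000 g; the stated basis being 2000 g — a pure rounding effect).
Whole-batch sum: Σ batch = 2187 g; LOI removed, Σ of batch·LOI: 186.4 g; glass ÷ batch gives a yield of 91.48%.

Batch per 2000 g glass:
  Potassium carbonate: 322.9 g
  Strontianite: 100.6 g
  Rutile: 206.1 g
  Zircon sand: 96.52 g
  Wollastonite: 1358 g
  High-calcium limestone: 102.4 g
Total batch = 2187 g; LOI loss = 186.4 g; yield = 91.48%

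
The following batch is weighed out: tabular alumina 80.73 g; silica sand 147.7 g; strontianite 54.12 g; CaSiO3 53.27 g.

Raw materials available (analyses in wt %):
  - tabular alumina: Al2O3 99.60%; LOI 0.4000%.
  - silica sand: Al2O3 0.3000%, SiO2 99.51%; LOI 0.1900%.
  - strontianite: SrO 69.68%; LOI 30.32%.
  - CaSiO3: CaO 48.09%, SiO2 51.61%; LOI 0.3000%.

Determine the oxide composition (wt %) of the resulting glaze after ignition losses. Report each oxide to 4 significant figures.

Glass mass = 318.6 g (batch 335.8 − LOI 17.17).
Composition: CaO 8.039%, Al2O3 25.37%, SrO 11.83%, SiO2 54.75%

The intermediate values are printed rounded off to 4 significant figures alongside each step. The working math runs at full float precision throughout — every reported result is rounded a single time. Derived quantities (the four compositions, LOI, glass mass, yield, the totals) are re-derived starting from the weights on 318.6 g of glass in exact precision, exactly as printed in either problem or answer.
What the batch supplies per oxide:
  CaO: 53.27·0.4809 = 25.62 g
  Al2O3: 80.73·0.9960 + 147.7·0.003000 = 80.85 g
  SrO: 54.12·0.6968 = 37.71 g
  SiO2: 147.7·0.9951 + 53.27·0.5161 = 174.5 g
LOI: 80.73·0.004000 + 147.7·0.001900 + 54.12·0.3032 + 53.27·0.003000 = 17.17 g
Glass = total batch minus LOI = 335.8 − 17.17 = 318.6 g (matching Σ of the oxides)
wt % = 100 × oxide mass / glass mass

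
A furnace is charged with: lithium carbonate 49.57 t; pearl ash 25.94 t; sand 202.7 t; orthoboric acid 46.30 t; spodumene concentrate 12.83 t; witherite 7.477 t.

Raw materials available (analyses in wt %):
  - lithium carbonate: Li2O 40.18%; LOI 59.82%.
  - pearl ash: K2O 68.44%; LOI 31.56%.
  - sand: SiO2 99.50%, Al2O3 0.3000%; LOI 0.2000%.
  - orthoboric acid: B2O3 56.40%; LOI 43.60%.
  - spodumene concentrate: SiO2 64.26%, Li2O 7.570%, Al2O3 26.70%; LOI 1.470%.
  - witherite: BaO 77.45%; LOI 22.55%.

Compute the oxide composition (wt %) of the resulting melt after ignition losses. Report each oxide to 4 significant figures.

The whole derivation runs at full precision all the way through; the intermediate values are printed with 4-significant-figure rounding at each printed step. Each reported result is rounded only once; the derived quantities (six oxide percentages, totals, glass mass, LOI, the yield) are re-derived from the weighed amounts for 284.5 t of glass at full precision as quoted within problem or answer.
Per-oxide mass from batch:
  SiO2: 202.7·0.9950 + 12.83·0.6426 = 209.9 t
  BaO: 7.477·0.7745 = 5.791 t
  Li2O: 49.57·0.4018 + 12.83·0.07570 = 20.89 t
  Al2O3: 202.7·0.003000 + 12.83·0.2670 = 4.034 t
  K2O: 25.94·0.6844 = 17.75 t
  B2O3: 46.30·0.5640 = 26.11 t
LOI: 49.57·0.5982 + 25.94·0.3156 + 202.7·0.002000 + 46.30·0.4360 + 12.83·0.01470 + 7.477·0.2255 = 60.31 t
Resulting glass, batch − LOI: 344.8 − 60.31 = 284.5 t (matching Σ of the oxides)
wt %: oxide over glass, times 100

Glass mass = 284.5 t (batch 344.8 − LOI 60.31).
Composition: SiO2 73.79%, BaO 2.035%, Li2O 7.342%, Al2O3 1.418%, K2O 6.240%, B2O3 9.178%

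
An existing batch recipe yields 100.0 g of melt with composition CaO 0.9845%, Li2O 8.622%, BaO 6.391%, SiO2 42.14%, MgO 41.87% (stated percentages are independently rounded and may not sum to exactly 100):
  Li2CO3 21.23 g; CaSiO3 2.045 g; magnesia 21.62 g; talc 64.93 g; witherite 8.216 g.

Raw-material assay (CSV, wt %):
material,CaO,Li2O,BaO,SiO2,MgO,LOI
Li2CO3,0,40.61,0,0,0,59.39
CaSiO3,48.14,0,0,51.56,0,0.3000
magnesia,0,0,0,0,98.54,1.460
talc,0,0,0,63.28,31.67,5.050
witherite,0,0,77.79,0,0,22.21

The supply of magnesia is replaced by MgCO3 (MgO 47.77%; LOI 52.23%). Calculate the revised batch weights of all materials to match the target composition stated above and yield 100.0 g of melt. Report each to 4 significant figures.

The working math keeps exact precision through the solve. Values along the way are rounded to 4 significant digits when quoted — each reported figure takes just one rounding. Derived quantities (LOI, yield, the five compositions, glass mass, the totals) are rebuilt starting from the weights at 100.0 g of glass at full float precision, as given in question or answer.
Per-oxide target masses for 100.0 g melt:
  CaO: 0.9845% × 100.0 = 0.9845 g
  Li2O: 8.622% × 100.0 = 8.622 g
  BaO: 6.391% × 100.0 = 6.391 g
  SiO2: 42.14% × 100.0 = 42.14 g
  MgO: 41.87% × 100.0 = 41.87 g
A balance pass over the oxides, from the weights as reported, on the stated basis (sums match the target masses modulo rounding of the values):
  CaO: 2.045·0.4814 = 0.9845 g (target 0.9845 g)
  Li2O: 21.23·0.4061 = 8.622 g (target 8.622 g)
  BaO: 8.216·0.7779 = 6.391 g (target 6.391 g)
  SiO2: 2.045·0.5156 + 64.93·0.6328 = 42.14 g (target 42.14 g)
  MgO: 44.60·0.4777 + 64.93·0.3167 = 41.87 g (target 41.87 g)
Consistency of the glass mass: Σ batch − LOI loss = 100.0 g (summing oxide targets gives 100.0 g; the stated basis being 100.0 g — deltas are rounding alone).
Batch total: Σ batch = 141.0 g; loss to ignition Σ batch·LOI = 41.01 g; yield = glass ÷ total batch = 70.92%.

Revised batch per 100.0 g melt:
  Li2CO3: 21.23 g
  CaSiO3: 2.045 g
  MgCO3: 44.60 g
  talc: 64.93 g
  witherite: 8.216 g
Total batch = 141.0 g; LOI loss = 41.01 g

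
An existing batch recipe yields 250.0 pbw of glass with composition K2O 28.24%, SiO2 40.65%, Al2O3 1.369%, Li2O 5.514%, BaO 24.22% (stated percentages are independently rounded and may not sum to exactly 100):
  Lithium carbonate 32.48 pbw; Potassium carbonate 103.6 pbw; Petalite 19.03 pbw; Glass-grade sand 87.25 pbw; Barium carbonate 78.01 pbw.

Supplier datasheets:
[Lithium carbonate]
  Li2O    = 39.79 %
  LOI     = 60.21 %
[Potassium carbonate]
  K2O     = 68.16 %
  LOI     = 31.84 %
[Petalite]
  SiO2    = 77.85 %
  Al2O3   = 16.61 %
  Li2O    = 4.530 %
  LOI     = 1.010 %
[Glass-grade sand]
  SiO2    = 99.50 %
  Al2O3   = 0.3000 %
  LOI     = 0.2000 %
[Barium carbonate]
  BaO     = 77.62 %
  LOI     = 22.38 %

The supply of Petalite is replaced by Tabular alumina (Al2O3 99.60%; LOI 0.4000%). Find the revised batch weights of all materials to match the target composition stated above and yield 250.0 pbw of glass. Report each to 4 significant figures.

Revised batch per 250.0 pbw glass:
  Lithium carbonate: 34.64 pbw
  Potassium carbonate: 103.6 pbw
  Tabular alumina: 3.129 pbw
  Glass-grade sand: 102.1 pbw
  Barium carbonate: 78.01 pbw
Total batch = 321.5 pbw; LOI loss = 71.52 pbw

The intermediate values are shown (rounded to four significant figures) within the worked lines — all internal work maintains exact precision all the way through — each reported number carries a single rounding — the derived quantities, including glass mass, LOI, the totals, the yield, five oxide percentages, are computed from the batch weights at 250.0 pbw of glass at exact precision as written in the question or the answer.
Oxide-by-oxide targets in 250.0 pbw glass:
  K2O: 28.24% × 250.0 = 70.60 pbw
  SiO2: 40.65% × 250.0 = 101.6 pbw
  Al2O3: 1.369% × 250.0 = 3.422 pbw
  Li2O: 5.514% × 250.0 = 13.78 pbw
  BaO: 24.22% × 250.0 = 60.55 pbw
Oxide-by-oxide audit per the reported batch figures, per the basis as stated (summed amounts equal target values inside rounding margins):
  K2O: 103.6·0.6816 = 70.61 pbw (target 70.60 pbw)
  SiO2: 102.1·0.9950 = 101.6 pbw (target 101.6 pbw)
  Al2O3: 3.129·0.9960 + 102.1·0.003000 = 3.423 pbw (target 3.422 pbw)
  Li2O: 34.64·0.3979 = 13.78 pbw (target 13.78 pbw)
  BaO: 78.01·0.7762 = 60.55 pbw (target 60.55 pbw)
Consistency of the glass mass: batch total minus LOI = 250.0 pbw (the Σ of target masses is 250.0 pbw; basis as stated: 250.0 pbw — any gap is answer rounding).
Batch grand total — Σ batch = 321.5 pbw; LOI removed, Σ of batch·LOI: 71.52 pbw; yield = glass ÷ total batch = 77.75%.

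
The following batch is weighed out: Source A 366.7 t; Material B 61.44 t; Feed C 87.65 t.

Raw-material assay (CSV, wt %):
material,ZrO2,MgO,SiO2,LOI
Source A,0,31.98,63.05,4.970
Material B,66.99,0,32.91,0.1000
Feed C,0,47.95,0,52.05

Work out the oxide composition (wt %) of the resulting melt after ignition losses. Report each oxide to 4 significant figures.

In-progress results are displayed with 4-significant-figure rounding on the page; all arithmetic holds full precision end to end — each reported result is rounded exactly once. The derived quantities, which include the yield, net glass mass, totals, three oxide percentages, ignition loss, are recomputed at exact precision, as written in the question or the answer, using the weight values at 451.9 t of glass.
Per-oxide mass from batch:
  ZrO2: 61.44·0.6699 = 41.16 t
  MgO: 366.7·0.3198 + 87.65·0.4795 = 159.3 t
  SiO2: 366.7·0.6305 + 61.44·0.3291 = 251.4 t
LOI: 366.7·0.04970 + 61.44·0.001000 + 87.65·0.5205 = 63.91 t
Net of LOI, the glass mass = 515.8 − 63.91 = 451.9 t (= Σ oxide masses)
percent by weight: oxide/glass ×100

Glass mass = 451.9 t (batch 515.8 − LOI 63.91).
Composition: ZrO2 9.108%, MgO 35.25%, SiO2 55.64%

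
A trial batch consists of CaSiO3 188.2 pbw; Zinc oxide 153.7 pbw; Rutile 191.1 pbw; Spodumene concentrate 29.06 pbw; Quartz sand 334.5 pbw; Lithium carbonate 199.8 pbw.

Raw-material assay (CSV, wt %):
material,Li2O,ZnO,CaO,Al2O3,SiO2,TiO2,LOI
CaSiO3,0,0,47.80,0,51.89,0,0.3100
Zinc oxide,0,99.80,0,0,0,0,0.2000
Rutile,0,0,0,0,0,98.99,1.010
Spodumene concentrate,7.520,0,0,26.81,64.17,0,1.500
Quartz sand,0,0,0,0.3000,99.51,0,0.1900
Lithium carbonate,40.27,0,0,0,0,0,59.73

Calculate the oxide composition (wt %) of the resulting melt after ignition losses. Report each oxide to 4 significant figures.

Full precision is carried from start to finish — in-progress results are shown, rounded to four significant figures, when written out. Every reported value carries a single rounding; derived quantities (ignition loss, glass mass, yield, the totals, the six compositions) are re-derived in exact precision using the weight values per 973.1 pbw of glass, as set out in either problem or answer.
Oxide masses out of the charge:
  Li2O: 29.06·0.07520 + 199.8·0.4027 = 82.64 pbw
  ZnO: 153.7·0.9980 = 153.4 pbw
  CaO: 188.2·0.4780 = 89.96 pbw
  Al2O3: 29.06·0.2681 + 334.5·0.003000 = 8.794 pbw
  SiO2: 188.2·0.5189 + 29.06·0.6417 + 334.5·0.9951 = 449.2 pbw
  TiO2: 191.1·0.9899 = 189.2 pbw
LOI: 188.2·0.003100 + 153.7·0.002000 + 191.1·0.01010 + 29.06·0.01500 + 334.5·0.001900 + 199.8·0.5973 = 123.2 pbw
Resulting glass, batch − LOI: 1096 − 123.2 = 973.1 pbw (= Σ oxide masses)
wt % = oxide mass / glass mass × 100

Glass mass = 973.1 pbw (batch 1096 − LOI 123.2).
Composition: Li2O 8.493%, ZnO 15.76%, CaO 9.244%, Al2O3 0.9037%, SiO2 46.16%, TiO2 19.44%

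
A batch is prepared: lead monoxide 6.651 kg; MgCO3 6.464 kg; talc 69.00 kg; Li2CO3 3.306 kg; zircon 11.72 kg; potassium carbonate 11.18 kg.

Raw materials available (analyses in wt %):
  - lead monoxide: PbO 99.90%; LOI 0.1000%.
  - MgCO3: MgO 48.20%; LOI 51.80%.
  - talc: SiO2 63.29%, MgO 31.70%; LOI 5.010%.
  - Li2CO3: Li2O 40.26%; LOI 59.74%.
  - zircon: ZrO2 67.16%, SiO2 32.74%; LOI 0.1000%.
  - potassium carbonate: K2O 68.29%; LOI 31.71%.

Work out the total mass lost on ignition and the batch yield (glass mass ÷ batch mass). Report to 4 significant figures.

LOI loss = 12.34 kg; glass = 95.98 kg; yield = 88.60%

Each numeric step runs at full precision at each step. Mid-chain values appear, rounded to four significant figures, between the steps — every reported number is rounded once only; all derived quantities are rebuilt at exact precision (totals, glass mass, ignition loss, six oxide percentages, yield) from the weighed amounts on 95.98 kg of glass exactly as printed in problem or answer.
Loss on ignition, line by line:
  lead monoxide: 6.651 × 0.001000 = 0.006651 kg
  MgCO3: 6.464 × 0.5180 = 3.348 kg
  talc: 69.00 × 0.05010 = 3.457 kg
  Li2CO3: 3.306 × 0.5974 = 1.975 kg
  zircon: 11.72 × 0.001000 = 0.01172 kg
  potassium carbonate: 11.18 × 0.3171 = 3.545 kg
Total LOI = 12.34 kg
Glass = batch − LOI = 108.3 − 12.34 = 95.98 kg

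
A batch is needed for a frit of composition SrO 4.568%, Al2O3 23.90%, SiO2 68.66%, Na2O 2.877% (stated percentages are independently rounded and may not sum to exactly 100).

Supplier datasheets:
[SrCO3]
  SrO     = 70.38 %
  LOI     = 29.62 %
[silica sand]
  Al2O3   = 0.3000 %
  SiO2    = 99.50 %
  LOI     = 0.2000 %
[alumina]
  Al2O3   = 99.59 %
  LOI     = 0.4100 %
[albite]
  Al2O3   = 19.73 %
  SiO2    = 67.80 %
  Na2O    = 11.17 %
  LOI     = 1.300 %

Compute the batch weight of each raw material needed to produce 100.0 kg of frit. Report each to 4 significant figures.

Mid-chain values are rounded to 4 significant digits when quoted; all internal work keeps full precision end to end; each reported value receives exactly one rounding. Derived quantities (LOI, four oxide percentages, glass mass, yield, the totals) are computed at full precision using the weight values on 100.0 kg of glass exactly as shown in question or answer.
Per-oxide target masses for 100.0 kg frit:
  SrO: 4.568% × 100.0 = 4.568 kg
  Al2O3: 23.90% × 100.0 = 23.90 kg
  SiO2: 68.66% × 100.0 = 68.66 kg
  Na2O: 2.877% × 100.0 = 2.877 kg
Checking each oxide sum with the batch weights as given, per the basis as stated (every target is met by its sum given rounding of the digits):
  SrO: 6.490·0.7038 = 4.568 kg (target 4.568 kg)
  Al2O3: 51.45·0.003000 + 18.74·0.9959 + 25.76·0.1973 = 23.90 kg (target 23.90 kg)
  SiO2: 51.45·0.9950 + 25.76·0.6780 = 68.66 kg (target 68.66 kg)
  Na2O: 25.76·0.1117 = 2.877 kg (target 2.877 kg)
Glass-mass sanity pass: net batch after ignition = 100.0 kg (summing oxide targets gives 100.0 kg; stated basis 100.0 kg — rounding explains the deltas).
Adding the batch up: Σ batch = 102.4 kg; loss to ignition Σ batch·LOI = 2.437 kg; yield, glass over the total, = 97.62%.

Batch per 100.0 kg frit:
  SrCO3: 6.490 kg
  silica sand: 51.45 kg
  alumina: 18.74 kg
  albite: 25.76 kg
Total batch = 102.4 kg; LOI loss = 2.437 kg; yield = 97.62%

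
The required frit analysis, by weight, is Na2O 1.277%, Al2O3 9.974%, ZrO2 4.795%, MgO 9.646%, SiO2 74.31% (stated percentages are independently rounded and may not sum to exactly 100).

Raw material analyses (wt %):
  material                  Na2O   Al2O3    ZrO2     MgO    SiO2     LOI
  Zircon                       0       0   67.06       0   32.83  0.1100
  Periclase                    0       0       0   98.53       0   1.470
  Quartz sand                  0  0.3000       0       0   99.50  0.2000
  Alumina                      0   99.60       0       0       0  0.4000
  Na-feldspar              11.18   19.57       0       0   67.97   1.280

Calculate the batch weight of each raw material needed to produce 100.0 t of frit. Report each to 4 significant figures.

Working values are printed rounded to 4 significant digits between the steps. The working math carries full float precision throughout. Every reported value takes just one rounding — derived quantities, which include the five compositions, the totals, net glass mass, the yield, LOI, are computed at exact precision, as written in the question or the answer, from the batch weights for 100.0 t of glass.
The oxide mass targets at 100.0 t frit:
  Na2O: 1.277% × 100.0 = 1.277 t
  Al2O3: 9.974% × 100.0 = 9.974 t
  ZrO2: 4.795% × 100.0 = 4.795 t
  MgO: 9.646% × 100.0 = 9.646 t
  SiO2: 74.31% × 100.0 = 74.31 t
Checking each oxide sum with the batch weights as given, per the basis as stated (oxide sums agree with the targets modulo rounding of the values):
  Na2O: 11.42·0.1118 = 1.277 t (target 1.277 t)
  Al2O3: 64.52·0.003000 + 7.575·0.9960 + 11.42·0.1957 = 9.973 t (target 9.974 t)
  ZrO2: 7.150·0.6706 = 4.795 t (target 4.795 t)
  MgO: 9.790·0.9853 = 9.646 t (target 9.646 t)
  SiO2: 7.150·0.3283 + 64.52·0.9950 + 11.42·0.6797 = 74.31 t (target 74.31 t)
Mass balance on the glass: batch total minus LOI = 100.0 t (the Σ of target masses is 100.0 t; versus the stated basis of 100.0 t — gaps are rounding artifacts).
Whole-batch sum: Σ batch = 100.5 t; LOI loss = Σ batch·LOI = 0.4573 t; yield = glass ÷ total batch = 99.54%.

Batch per 100.0 t frit:
  Zircon: 7.150 t
  Periclase: 9.790 t
  Quartz sand: 64.52 t
  Alumina: 7.575 t
  Na-feldspar: 11.42 t
Total batch = 100.5 t; LOI loss = 0.4573 t; yield = 99.54%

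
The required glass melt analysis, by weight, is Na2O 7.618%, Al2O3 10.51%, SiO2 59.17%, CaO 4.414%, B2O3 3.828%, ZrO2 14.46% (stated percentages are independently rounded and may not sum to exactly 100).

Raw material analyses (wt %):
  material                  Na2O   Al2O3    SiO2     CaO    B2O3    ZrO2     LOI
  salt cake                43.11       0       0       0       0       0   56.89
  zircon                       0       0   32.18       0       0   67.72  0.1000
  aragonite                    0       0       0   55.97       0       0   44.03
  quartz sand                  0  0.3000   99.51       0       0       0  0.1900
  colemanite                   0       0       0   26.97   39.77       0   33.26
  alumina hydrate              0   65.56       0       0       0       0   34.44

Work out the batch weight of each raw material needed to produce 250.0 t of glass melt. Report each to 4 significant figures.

Every computation carries exact precision through every step. Mid-chain values are printed (rounded to 4 significant figures) as written — each reported number takes a single rounding; the derived quantities (yield, glass mass, totals, the six compositions, LOI) are computed in full precision from the weighed amounts for 250.0 t of glass exactly as printed in either problem or answer.
Target masses of each oxide per 250.0 t glass melt:
  Na2O: 7.618% × 250.0 = 19.05 t
  Al2O3: 10.51% × 250.0 = 26.28 t
  SiO2: 59.17% × 250.0 = 147.9 t
  CaO: 4.414% × 250.0 = 11.04 t
  B2O3: 3.828% × 250.0 = 9.570 t
  ZrO2: 14.46% × 250.0 = 36.15 t
Balance tally, oxide-wise, from the weights as reported, against the basis in use (every target is met by its sum modulo rounding of the values):
  Na2O: 44.18·0.4311 = 19.05 t (target 19.05 t)
  Al2O3: 131.4·0.003000 + 39.48·0.6556 = 26.28 t (target 26.28 t)
  SiO2: 53.38·0.3218 + 131.4·0.9951 = 147.9 t (target 147.9 t)
  CaO: 8.121·0.5597 + 24.06·0.2697 = 11.03 t (target 11.04 t)
  B2O3: 24.06·0.3977 = 9.569 t (target 9.570 t)
  ZrO2: 53.38·0.6772 = 36.15 t (target 36.15 t)
Glass-mass closure: batch Σ − ignition loss = 250.0 t (per-oxide target masses sum to 250.0 t; against the stated basis, 250.0 t — gaps are rounding artifacts).
Adding the batch up: Σ batch = 300.6 t; ignition loss, Σ(batch × LOI) = 50.61 t; yield = glass ÷ total batch = 83.16%.

Batch per 250.0 t glass melt:
  salt cake: 44.18 t
  zircon: 53.38 t
  aragonite: 8.121 t
  quartz sand: 131.4 t
  colemanite: 24.06 t
  alumina hydrate: 39.48 t
Total batch = 300.6 t; LOI loss = 50.61 t; yield = 83.16%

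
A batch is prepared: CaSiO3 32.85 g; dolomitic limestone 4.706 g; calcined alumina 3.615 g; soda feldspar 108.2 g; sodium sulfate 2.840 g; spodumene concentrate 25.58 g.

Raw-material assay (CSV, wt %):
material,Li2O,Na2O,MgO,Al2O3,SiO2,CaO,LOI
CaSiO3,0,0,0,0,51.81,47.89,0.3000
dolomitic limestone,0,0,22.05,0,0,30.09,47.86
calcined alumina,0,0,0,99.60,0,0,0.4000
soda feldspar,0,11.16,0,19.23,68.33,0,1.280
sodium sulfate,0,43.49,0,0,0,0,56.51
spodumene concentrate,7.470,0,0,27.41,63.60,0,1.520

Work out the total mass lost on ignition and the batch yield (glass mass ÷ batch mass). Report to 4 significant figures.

In-progress results are rounded off to 4 significant digits when quoted; all arithmetic maintains full float precision through the solve; a single rounding finalizes each reported result — the derived quantities (net glass mass, totals, yield, ignition loss, six oxide percentages) are recomputed in full precision using the weight values per 172.0 g of glass, exactly as printed in problem or answer.
Loss on ignition, line by line:
  CaSiO3: 32.85 × 0.003000 = 0.09855 g
  dolomitic limestone: 4.706 × 0.4786 = 2.252 g
  calcined alumina: 3.615 × 0.004000 = 0.01446 g
  soda feldspar: 108.2 × 0.01280 = 1.385 g
  sodium sulfate: 2.840 × 0.5651 = 1.605 g
  spodumene concentrate: 25.58 × 0.01520 = 0.3888 g
Total LOI = 5.744 g
Glass = batch − LOI = 177.8 − 5.744 = 172.0 g

LOI loss = 5.744 g; glass = 172.0 g; yield = 96.77%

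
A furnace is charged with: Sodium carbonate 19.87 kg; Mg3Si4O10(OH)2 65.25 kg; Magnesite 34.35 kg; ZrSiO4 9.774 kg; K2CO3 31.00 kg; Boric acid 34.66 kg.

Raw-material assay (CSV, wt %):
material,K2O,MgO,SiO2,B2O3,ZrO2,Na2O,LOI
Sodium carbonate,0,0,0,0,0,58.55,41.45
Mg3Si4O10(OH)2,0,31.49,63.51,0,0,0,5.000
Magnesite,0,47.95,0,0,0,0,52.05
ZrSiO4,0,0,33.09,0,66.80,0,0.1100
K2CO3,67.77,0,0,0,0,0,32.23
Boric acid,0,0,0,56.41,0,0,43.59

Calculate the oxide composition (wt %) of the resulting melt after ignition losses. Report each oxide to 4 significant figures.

Values along the way are printed, rounded to four significant figures, in the printout; the working math maintains full float precision from first step to last; every reported figure sees exactly one rounding; the derived quantities are recomputed in full precision (net glass mass, the six compositions, LOI, yield, totals) starting from the weights on 140.4 kg of glass, as written in the problem or answer text.
Mass of each oxide from the mix:
  K2O: 31.00·0.6777 = 21.01 kg
  MgO: 65.25·0.3149 + 34.35·0.4795 = 37.02 kg
  SiO2: 65.25·0.6351 + 9.774·0.3309 = 44.67 kg
  B2O3: 34.66·0.5641 = 19.55 kg
  ZrO2: 9.774·0.6680 = 6.529 kg
  Na2O: 19.87·0.5855 = 11.63 kg
LOI: 19.87·0.4145 + 65.25·0.05000 + 34.35·0.5205 + 9.774·0.001100 + 31.00·0.3223 + 34.66·0.4359 = 54.49 kg
Glass mass = batch − LOI = 194.9 − 54.49 = 140.4 kg (consistent with Σ oxide mass)
wt % = oxide mass / glass mass × 100

Glass mass = 140.4 kg (batch 194.9 − LOI 54.49).
Composition: K2O 14.96%, MgO 26.36%, SiO2 31.82%, B2O3 13.92%, ZrO2 4.650%, Na2O 8.285%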